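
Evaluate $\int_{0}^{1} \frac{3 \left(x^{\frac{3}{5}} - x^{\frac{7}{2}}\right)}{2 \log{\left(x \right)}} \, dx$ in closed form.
$\log{\left(\frac{64 \sqrt{5}}{675} \right)}$

Consider the one-parameter family: let $I(a) = \int_{0}^{1} \frac{3 \left(- x^{\frac{7}{2}} + x^{a}\right)}{2 \log{\left(x \right)}} \, dx$.

Since $\dfrac{\partial}{\partial a}\,x^{a} = x^{a} \ln x$, the $\ln x$ in the denominator cancels and
$$\frac{dI}{da} = \int_{0}^{1} \frac{3}{2} x^{a} \, dx = \frac{3}{2} \left[\frac{x^{a+1}}{a+1}\right]_0^1 = \frac{3}{2 \left(a + 1\right)}.$$

Integrating with respect to $a$ gives $I(a) = \log{\left(\frac{2 \sqrt{2} \left(a + 1\right)^{\frac{3}{2}}}{27} \right)} + C$.

At $a = \frac{7}{2}$ the integrand is identically $0$, so $I(\frac{7}{2}) = 0$. The closed form gives $0$, hence $C = 0$.

Setting $a = \frac{3}{5}$:
$$I = \log{\left(\frac{64 \sqrt{5}}{675} \right)}.$$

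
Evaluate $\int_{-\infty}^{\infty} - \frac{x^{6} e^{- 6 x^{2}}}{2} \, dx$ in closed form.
$- \frac{5 \sqrt{6} \sqrt{\pi}}{6912}$

Consider the simpler parametrised integral
$$J(a) = \int_{-\infty}^{\infty} - \frac{e^{- a x^{2}}}{2} \, dx = - \frac{\sqrt{\pi}}{2 \sqrt{a}}.$$

Differentiating under the integral sign brings down a factor of $(-x^2)$:
$$\frac{dJ}{da} = \int_{-\infty}^{\infty} \frac{x^{2} e^{- a x^{2}}}{2} \, dx = \frac{\sqrt{\pi}}{4 a^{\frac{3}{2}}}.$$

Repeating $3$ times in total — each differentiation brings down another $(-x^2)$ — gives
$$\frac{d^{3}J}{da^{3}} = \int_{-\infty}^{\infty} \frac{x^{6} e^{- a x^{2}}}{2} \, dx = \frac{15 \sqrt{\pi}}{16 a^{\frac{7}{2}}},$$
and the integrand here is $(-1)^{3}$ times the target integrand, so $I = (-1)^{3}\,\frac{d^{3}J}{da^{3}} = - \frac{15 \sqrt{\pi}}{16 a^{\frac{7}{2}}}$.

Setting $a = 6$:
$$I = - \frac{5 \sqrt{6} \sqrt{\pi}}{6912}.$$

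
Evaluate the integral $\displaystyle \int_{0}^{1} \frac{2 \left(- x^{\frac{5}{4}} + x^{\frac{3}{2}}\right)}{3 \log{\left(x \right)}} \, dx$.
$\log{\left(\frac{30^{\frac{2}{3}}}{9} \right)}$

Consider the one-parameter family: let $I(a) = \int_{0}^{1} \frac{2 \left(- x^{\frac{5}{4}} + x^{a}\right)}{3 \log{\left(x \right)}} \, dx$.

Since $\dfrac{\partial}{\partial a}\,x^{a} = x^{a} \ln x$, the $\ln x$ in the denominator cancels and
$$\frac{dI}{da} = \int_{0}^{1} \frac{2}{3} x^{a} \, dx = \frac{2}{3} \left[\frac{x^{a+1}}{a+1}\right]_0^1 = \frac{2}{3 \left(a + 1\right)}.$$

Integrating with respect to $a$ gives $I(a) = \frac{2 \log{\left(\frac{4 a}{9} + \frac{4}{9} \right)}}{3} + C$.

At $a = \frac{5}{4}$ the integrand is identically $0$, so $I(\frac{5}{4}) = 0$. The closed form gives $0$, hence $C = 0$.

Setting $a = \frac{3}{2}$:
$$I = \log{\left(\frac{30^{\frac{2}{3}}}{9} \right)}.$$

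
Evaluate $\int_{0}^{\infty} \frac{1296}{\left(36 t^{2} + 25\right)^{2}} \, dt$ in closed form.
$\frac{54 \pi}{125}$

Start from the standard arctangent integral
$$J(a) = \int_{0}^{\infty} \frac{1}{a^{2} + t^{2}} \, dt = \frac{\pi}{2 a}.$$

Differentiating under the integral sign with respect to $a$,
$$\frac{dJ}{da} = \int_{0}^{\infty} - \frac{2 a}{\left(a^{2} + t^{2}\right)^{2}} \, dt = - \frac{\pi}{2 a^{2}},$$
so $\int_{0}^{\infty} \frac{1}{\left(a^{2} + t^{2}\right)^{2}} \, dt = \frac{\pi}{4 a^{3}}$.

Setting $a = \frac{5}{6}$:
$$I = \frac{54 \pi}{125}.$$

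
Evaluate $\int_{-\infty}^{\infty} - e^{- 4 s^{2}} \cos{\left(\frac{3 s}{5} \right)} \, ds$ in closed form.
$- \frac{\sqrt{\pi}}{2 e^{\frac{9}{400}}}$

Treat the cosine frequency as a parameter and define $I(b) = \int_{-\infty}^{\infty} - e^{- 4 s^{2}} \cos{\left(b s \right)} \, ds$.

Differentiating under the integral sign,
$$I'(b) = \int_{-\infty}^{\infty} s e^{- 4 s^{2}} \sin{\left(b s \right)} \, ds.$$

Integrate $\int_{-\infty}^{\infty} s \sin(b s)\, e^{- 4 s^{2}}\, ds$ by parts with $u = \sin(b s)$ and $dv = s\, e^{- 4 s^{2}}\, ds$, giving $v = - \frac{e^{- 4 s^{2}}}{8}$. The boundary term vanishes and
$$\int_{-\infty}^{\infty} s \sin(b s)\, e^{- 4 s^{2}}\, ds = \frac{b}{8} \int_{-\infty}^{\infty} \cos(b s)\, e^{- 4 s^{2}}\, ds,$$
so $I'(b) = - \frac{b}{8}\, I(b)$.

This is a separable first-order ODE; solving with the initial condition $I(0) = \int_{-\infty}^{\infty} - e^{- 4 s^{2}}\,ds = - \frac{\sqrt{\pi}}{2}$ gives
$$I(b) = - \frac{\sqrt{\pi} e^{- \frac{b^{2}}{16}}}{2}.$$

Setting $b = \frac{3}{5}$:
$$I = - \frac{\sqrt{\pi}}{2 e^{\frac{9}{400}}}.$$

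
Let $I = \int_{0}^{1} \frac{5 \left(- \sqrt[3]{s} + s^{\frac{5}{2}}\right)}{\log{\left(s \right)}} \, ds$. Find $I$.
$\log{\left(\frac{4084101}{32768} \right)}$

Replace the exponent $\frac{5}{2}$ by a parameter $a$: let $I(a) = \int_{0}^{1} \frac{5 \left(- \sqrt[3]{s} + s^{a}\right)}{\log{\left(s \right)}} \, ds$.

Since $\dfrac{\partial}{\partial a}\,s^{a} = s^{a} \ln s$, the $\ln s$ in the denominator cancels and
$$\frac{dI}{da} = \int_{0}^{1} 5 s^{a} \, ds = 5 \left[\frac{s^{a+1}}{a+1}\right]_0^1 = \frac{5}{a + 1}.$$

Integrating with respect to $a$ gives $I(a) = \log{\left(\frac{243 \left(a + 1\right)^{5}}{1024} \right)} + C$.

At $a = \frac{1}{3}$ the integrand is identically $0$, so $I(\frac{1}{3}) = 0$. The closed form gives $0$, hence $C = 0$.

Setting $a = \frac{5}{2}$:
$$I = \log{\left(\frac{4084101}{32768} \right)}.$$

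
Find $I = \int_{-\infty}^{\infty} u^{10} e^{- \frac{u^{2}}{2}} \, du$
$945 \sqrt{2} \sqrt{\pi}$

Begin with the known integral
$$J(a) = \int_{-\infty}^{\infty} e^{- a u^{2}} \, du = \frac{\sqrt{\pi}}{\sqrt{a}}.$$

Differentiating under the integral sign brings down a factor of $(-u^2)$:
$$\frac{dJ}{da} = \int_{-\infty}^{\infty} - u^{2} e^{- a u^{2}} \, du = - \frac{\sqrt{\pi}}{2 a^{\frac{3}{2}}}.$$

Repeating $5$ times in total — each differentiation brings down another $(-u^2)$ — gives
$$\frac{d^{5}J}{da^{5}} = \int_{-\infty}^{\infty} - u^{10} e^{- a u^{2}} \, du = - \frac{945 \sqrt{\pi}}{32 a^{\frac{11}{2}}},$$
and the integrand here is $(-1)^{5}$ times the target integrand, so $I = (-1)^{5}\,\frac{d^{5}J}{da^{5}} = \frac{945 \sqrt{\pi}}{32 a^{\frac{11}{2}}}$.

Setting $a = \frac{1}{2}$:
$$I = 945 \sqrt{2} \sqrt{\pi}.$$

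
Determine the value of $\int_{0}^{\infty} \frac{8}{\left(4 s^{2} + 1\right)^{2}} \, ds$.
$\pi$

Start from the standard arctangent integral
$$J(a) = \int_{0}^{\infty} \frac{1}{2 \left(a^{2} + s^{2}\right)} \, ds = \frac{\pi}{4 a}.$$

Differentiating under the integral sign with respect to $a$,
$$\frac{dJ}{da} = \int_{0}^{\infty} - \frac{a}{\left(a^{2} + s^{2}\right)^{2}} \, ds = - \frac{\pi}{4 a^{2}},$$
so $\int_{0}^{\infty} \frac{1}{2 \left(a^{2} + s^{2}\right)^{2}} \, ds = \frac{\pi}{8 a^{3}}$.

Setting $a = \frac{1}{2}$:
$$I = \pi.$$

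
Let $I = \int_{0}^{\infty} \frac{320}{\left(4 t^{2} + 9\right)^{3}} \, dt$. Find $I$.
$\frac{10 \pi}{81}$

Recall the elementary integral
$$J(a) = \int_{0}^{\infty} \frac{5}{a^{2} + t^{2}} \, dt = \frac{5 \pi}{2 a}.$$

Differentiating under the integral sign with respect to $a$,
$$\frac{dJ}{da} = \int_{0}^{\infty} - \frac{10 a}{\left(a^{2} + t^{2}\right)^{2}} \, dt = - \frac{5 \pi}{2 a^{2}},$$
so $\int_{0}^{\infty} \frac{5}{\left(a^{2} + t^{2}\right)^{2}} \, dt = \frac{5 \pi}{4 a^{3}}$.

Repeating — each differentiation of $1/(t^2+a^2)^j$ produces $-2ja/(t^2+a^2)^{j+1}$ — and dividing through by $-2ja$ at each step yields, after $2$ differentiations in total,
$$\int_{0}^{\infty} \frac{5}{\left(a^{2} + t^{2}\right)^{3}} \, dt = \frac{15 \pi}{16 a^{5}}.$$

Setting $a = \frac{3}{2}$:
$$I = \frac{10 \pi}{81}.$$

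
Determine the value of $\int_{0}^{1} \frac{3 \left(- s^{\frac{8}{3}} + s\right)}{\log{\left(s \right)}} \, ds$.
$\log{\left(\frac{216}{1331} \right)}$

Consider the one-parameter family: let $I(a) = \int_{0}^{1} \frac{3 \left(- s^{\frac{8}{3}} + s^{a}\right)}{\log{\left(s \right)}} \, ds$.

Since $\dfrac{\partial}{\partial a}\,s^{a} = s^{a} \ln s$, the $\ln s$ in the denominator cancels and
$$\frac{dI}{da} = \int_{0}^{1} 3 s^{a} \, ds = 3 \left[\frac{s^{a+1}}{a+1}\right]_0^1 = \frac{3}{a + 1}.$$

Integrating with respect to $a$ gives $I(a) = \log{\left(\frac{27 \left(a + 1\right)^{3}}{1331} \right)} + C$.

At $a = \frac{8}{3}$ the integrand is identically $0$, so $I(\frac{8}{3}) = 0$. The closed form gives $0$, hence $C = 0$.

Setting $a = 1$:
$$I = \log{\left(\frac{216}{1331} \right)}.$$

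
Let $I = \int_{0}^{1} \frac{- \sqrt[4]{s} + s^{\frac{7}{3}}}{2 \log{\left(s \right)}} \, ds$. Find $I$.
$\log{\left(\frac{2 \sqrt{6}}{3} \right)}$

Introduce a parameter $a$ in the exponent: let $I(a) = \int_{0}^{1} \frac{s^{\frac{7}{3}} - s^{a}}{2 \log{\left(s \right)}} \, ds$.

Since $\dfrac{\partial}{\partial a}\,s^{a} = s^{a} \ln s$, the $\ln s$ in the denominator cancels and
$$\frac{dI}{da} = \int_{0}^{1} - \frac{1}{2} s^{a} \, ds = - \frac{1}{2} \left[\frac{s^{a+1}}{a+1}\right]_0^1 = - \frac{1}{2 a + 2}.$$

Integrating with respect to $a$ gives $I(a) = - \frac{\log{\left(a + 1 \right)}}{2} - \frac{\log{\left(3 \right)}}{2} + \frac{\log{\left(10 \right)}}{2} + C$.

At $a = \frac{7}{3}$ the integrand is identically $0$, so $I(\frac{7}{3}) = 0$. The closed form gives $0$, hence $C = 0$.

Setting $a = \frac{1}{4}$:
$$I = \log{\left(\frac{2 \sqrt{6}}{3} \right)}.$$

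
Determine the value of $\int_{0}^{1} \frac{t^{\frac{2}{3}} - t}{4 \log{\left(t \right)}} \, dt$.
$- \frac{\log{\left(6 \right)}}{4} + \frac{\log{\left(5 \right)}}{4}$

Replace the exponent $\frac{2}{3}$ by a parameter $a$: let $I(a) = \int_{0}^{1} \frac{- t + t^{a}}{4 \log{\left(t \right)}} \, dt$.

Since $\dfrac{\partial}{\partial a}\,t^{a} = t^{a} \ln t$, the $\ln t$ in the denominator cancels and
$$\frac{dI}{da} = \int_{0}^{1} \frac{1}{4} t^{a} \, dt = \frac{1}{4} \left[\frac{t^{a+1}}{a+1}\right]_0^1 = \frac{1}{4 \left(a + 1\right)}.$$

Integrating with respect to $a$ gives $I(a) = \frac{\log{\left(a + 1 \right)}}{4} - \frac{\log{\left(2 \right)}}{4} + C$.

At $a = 1$ the integrand is identically $0$, so $I(1) = 0$. The closed form gives $0$, hence $C = 0$.

Setting $a = \frac{2}{3}$:
$$I = - \frac{\log{\left(6 \right)}}{4} + \frac{\log{\left(5 \right)}}{4}.$$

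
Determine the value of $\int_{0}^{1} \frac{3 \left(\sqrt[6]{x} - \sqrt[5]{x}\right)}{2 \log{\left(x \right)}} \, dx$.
$\log{\left(\frac{35 \sqrt{35}}{216} \right)}$

Replace the exponent $\frac{1}{6}$ by a parameter $a$: let $I(a) = \int_{0}^{1} \frac{3 \left(- \sqrt[5]{x} + x^{a}\right)}{2 \log{\left(x \right)}} \, dx$.

Since $\dfrac{\partial}{\partial a}\,x^{a} = x^{a} \ln x$, the $\ln x$ in the denominator cancels and
$$\frac{dI}{da} = \int_{0}^{1} \frac{3}{2} x^{a} \, dx = \frac{3}{2} \left[\frac{x^{a+1}}{a+1}\right]_0^1 = \frac{3}{2 \left(a + 1\right)}.$$

Integrating with respect to $a$ gives $I(a) = \log{\left(\frac{5 \sqrt{30} \left(a + 1\right)^{\frac{3}{2}}}{36} \right)} + C$.

At $a = \frac{1}{5}$ the integrand is identically $0$, so $I(\frac{1}{5}) = 0$. The closed form gives $0$, hence $C = 0$.

Setting $a = \frac{1}{6}$:
$$I = \log{\left(\frac{35 \sqrt{35}}{216} \right)}.$$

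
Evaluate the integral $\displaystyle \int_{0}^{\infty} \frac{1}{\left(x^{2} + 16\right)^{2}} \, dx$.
$\frac{\pi}{256}$

Recall the elementary integral
$$J(a) = \int_{0}^{\infty} \frac{1}{a^{2} + x^{2}} \, dx = \frac{\pi}{2 a}.$$

Differentiating under the integral sign with respect to $a$,
$$\frac{dJ}{da} = \int_{0}^{\infty} - \frac{2 a}{\left(a^{2} + x^{2}\right)^{2}} \, dx = - \frac{\pi}{2 a^{2}},$$
so $\int_{0}^{\infty} \frac{1}{\left(a^{2} + x^{2}\right)^{2}} \, dx = \frac{\pi}{4 a^{3}}$.

Setting $a = 4$:
$$I = \frac{\pi}{256}.$$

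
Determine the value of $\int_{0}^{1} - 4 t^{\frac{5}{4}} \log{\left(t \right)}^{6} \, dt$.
$- \frac{5242880}{531441}$

Start from the elementary integral
$$J(a) = \int_{0}^{1} - 4 t^{a} \, dt = - \frac{4}{a + 1}.$$

Differentiating under the integral sign brings down a factor of $\ln t$:
$$\frac{dJ}{da} = \int_{0}^{1} - 4 t^{a} \log{\left(t \right)} \, dt = \frac{4}{\left(a + 1\right)^{2}}.$$

Repeating $6$ times in total — each differentiation brings down another $\ln t$ — gives
$$\frac{d^{6}J}{da^{6}} = \int_{0}^{1} - 4 t^{a} \log{\left(t \right)}^{6} \, dt = - \frac{2880}{\left(a + 1\right)^{7}},$$
and the integrand here is exactly the target integrand, so $I = - \frac{2880}{\left(a + 1\right)^{7}}$.

Setting $a = \frac{5}{4}$:
$$I = - \frac{5242880}{531441}.$$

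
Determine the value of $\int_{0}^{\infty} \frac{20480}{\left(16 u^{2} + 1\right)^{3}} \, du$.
$960 \pi$

Recall the elementary integral
$$J(a) = \int_{0}^{\infty} \frac{5}{a^{2} + u^{2}} \, du = \frac{5 \pi}{2 a}.$$

Differentiating under the integral sign with respect to $a$,
$$\frac{dJ}{da} = \int_{0}^{\infty} - \frac{10 a}{\left(a^{2} + u^{2}\right)^{2}} \, du = - \frac{5 \pi}{2 a^{2}},$$
so $\int_{0}^{\infty} \frac{5}{\left(a^{2} + u^{2}\right)^{2}} \, du = \frac{5 \pi}{4 a^{3}}$.

Repeating — each differentiation of $1/(u^2+a^2)^j$ produces $-2ja/(u^2+a^2)^{j+1}$ — and dividing through by $-2ja$ at each step yields, after $2$ differentiations in total,
$$\int_{0}^{\infty} \frac{5}{\left(a^{2} + u^{2}\right)^{3}} \, du = \frac{15 \pi}{16 a^{5}}.$$

Setting $a = \frac{1}{4}$:
$$I = 960 \pi.$$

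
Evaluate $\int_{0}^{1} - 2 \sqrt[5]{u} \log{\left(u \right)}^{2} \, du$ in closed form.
$- \frac{125}{54}$

Start from the elementary integral
$$J(a) = \int_{0}^{1} - 2 u^{a} \, du = - \frac{2}{a + 1}.$$

Differentiating under the integral sign brings down a factor of $\ln u$:
$$\frac{dJ}{da} = \int_{0}^{1} - 2 u^{a} \log{\left(u \right)} \, du = \frac{2}{\left(a + 1\right)^{2}}.$$

Repeating twice in total — each differentiation brings down another $\ln u$ — gives
$$\frac{d^{2}J}{da^{2}} = \int_{0}^{1} - 2 u^{a} \log{\left(u \right)}^{2} \, du = - \frac{4}{\left(a + 1\right)^{3}},$$
and the integrand here is exactly the target integrand, so $I = - \frac{4}{\left(a + 1\right)^{3}}$.

Setting $a = \frac{1}{5}$:
$$I = - \frac{125}{54}.$$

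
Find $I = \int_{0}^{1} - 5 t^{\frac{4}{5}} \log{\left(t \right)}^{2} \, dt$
$- \frac{1250}{729}$

Start from the elementary integral
$$J(a) = \int_{0}^{1} - 5 t^{a} \, dt = - \frac{5}{a + 1}.$$

Differentiating under the integral sign brings down a factor of $\ln t$:
$$\frac{dJ}{da} = \int_{0}^{1} - 5 t^{a} \log{\left(t \right)} \, dt = \frac{5}{\left(a + 1\right)^{2}}.$$

Repeating twice in total — each differentiation brings down another $\ln t$ — gives
$$\frac{d^{2}J}{da^{2}} = \int_{0}^{1} - 5 t^{a} \log{\left(t \right)}^{2} \, dt = - \frac{10}{\left(a + 1\right)^{3}},$$
and the integrand here is exactly the target integrand, so $I = - \frac{10}{\left(a + 1\right)^{3}}$.

Setting $a = \frac{4}{5}$:
$$I = - \frac{1250}{729}.$$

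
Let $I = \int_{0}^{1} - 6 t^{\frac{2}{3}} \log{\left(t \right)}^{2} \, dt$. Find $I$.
$- \frac{324}{125}$

Start from the elementary integral
$$J(a) = \int_{0}^{1} - 6 t^{a} \, dt = - \frac{6}{a + 1}.$$

Differentiating under the integral sign brings down a factor of $\ln t$:
$$\frac{dJ}{da} = \int_{0}^{1} - 6 t^{a} \log{\left(t \right)} \, dt = \frac{6}{\left(a + 1\right)^{2}}.$$

Repeating twice in total — each differentiation brings down another $\ln t$ — gives
$$\frac{d^{2}J}{da^{2}} = \int_{0}^{1} - 6 t^{a} \log{\left(t \right)}^{2} \, dt = - \frac{12}{\left(a + 1\right)^{3}},$$
and the integrand here is exactly the target integrand, so $I = - \frac{12}{\left(a + 1\right)^{3}}$.

Setting $a = \frac{2}{3}$:
$$I = - \frac{324}{125}.$$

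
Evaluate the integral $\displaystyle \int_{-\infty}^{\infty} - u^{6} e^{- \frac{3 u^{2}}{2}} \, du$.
$- \frac{5 \sqrt{6} \sqrt{\pi}}{27}$

Consider the simpler parametrised integral
$$J(a) = \int_{-\infty}^{\infty} - e^{- a u^{2}} \, du = - \frac{\sqrt{\pi}}{\sqrt{a}}.$$

Differentiating under the integral sign brings down a factor of $(-u^2)$:
$$\frac{dJ}{da} = \int_{-\infty}^{\infty} u^{2} e^{- a u^{2}} \, du = \frac{\sqrt{\pi}}{2 a^{\frac{3}{2}}}.$$

Repeating $3$ times in total — each differentiation brings down another $(-u^2)$ — gives
$$\frac{d^{3}J}{da^{3}} = \int_{-\infty}^{\infty} u^{6} e^{- a u^{2}} \, du = \frac{15 \sqrt{\pi}}{8 a^{\frac{7}{2}}},$$
and the integrand here is $(-1)^{3}$ times the target integrand, so $I = (-1)^{3}\,\frac{d^{3}J}{da^{3}} = - \frac{15 \sqrt{\pi}}{8 a^{\frac{7}{2}}}$.

Setting $a = \frac{3}{2}$:
$$I = - \frac{5 \sqrt{6} \sqrt{\pi}}{27}.$$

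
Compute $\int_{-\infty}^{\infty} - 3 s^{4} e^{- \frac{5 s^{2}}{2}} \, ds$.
$- \frac{9 \sqrt{10} \sqrt{\pi}}{125}$

Start from the elementary integral
$$J(a) = \int_{-\infty}^{\infty} - 3 e^{- a s^{2}} \, ds = - \frac{3 \sqrt{\pi}}{\sqrt{a}}.$$

Differentiating under the integral sign brings down a factor of $(-s^2)$:
$$\frac{dJ}{da} = \int_{-\infty}^{\infty} 3 s^{2} e^{- a s^{2}} \, ds = \frac{3 \sqrt{\pi}}{2 a^{\frac{3}{2}}}.$$

Repeating twice in total — each differentiation brings down another $(-s^2)$ — gives
$$\frac{d^{2}J}{da^{2}} = \int_{-\infty}^{\infty} - 3 s^{4} e^{- a s^{2}} \, ds = - \frac{9 \sqrt{\pi}}{4 a^{\frac{5}{2}}},$$
and the integrand here is exactly the target integrand, so $I = - \frac{9 \sqrt{\pi}}{4 a^{\frac{5}{2}}}$.

Setting $a = \frac{5}{2}$:
$$I = - \frac{9 \sqrt{10} \sqrt{\pi}}{125}.$$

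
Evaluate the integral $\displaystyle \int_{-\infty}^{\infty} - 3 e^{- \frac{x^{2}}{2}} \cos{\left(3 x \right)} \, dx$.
$- \frac{3 \sqrt{2} \sqrt{\pi}}{e^{\frac{9}{2}}}$

Treat the cosine frequency as a parameter and define $I(b) = \int_{-\infty}^{\infty} - 3 e^{- \frac{x^{2}}{2}} \cos{\left(b x \right)} \, dx$.

Differentiating under the integral sign,
$$I'(b) = \int_{-\infty}^{\infty} 3 x e^{- \frac{x^{2}}{2}} \sin{\left(b x \right)} \, dx.$$

Integrate $\int_{-\infty}^{\infty} x \sin(b x)\, e^{- \frac{x^{2}}{2}}\, dx$ by parts with $u = \sin(b x)$ and $dv = x\, e^{- \frac{x^{2}}{2}}\, dx$, giving $v = - e^{- \frac{x^{2}}{2}}$. The boundary term vanishes and
$$\int_{-\infty}^{\infty} x \sin(b x)\, e^{- \frac{x^{2}}{2}}\, dx = b \int_{-\infty}^{\infty} \cos(b x)\, e^{- \frac{x^{2}}{2}}\, dx,$$
so $I'(b) = - b\, I(b)$.

This is a separable first-order ODE; solving with the initial condition $I(0) = \int_{-\infty}^{\infty} - 3 e^{- \frac{x^{2}}{2}}\,dx = - 3 \sqrt{2} \sqrt{\pi}$ gives
$$I(b) = - 3 \sqrt{2} \sqrt{\pi} e^{- \frac{b^{2}}{2}}.$$

Setting $b = 3$:
$$I = - \frac{3 \sqrt{2} \sqrt{\pi}}{e^{\frac{9}{2}}}.$$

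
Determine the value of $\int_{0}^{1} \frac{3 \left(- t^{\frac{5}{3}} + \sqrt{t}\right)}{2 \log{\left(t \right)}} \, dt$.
$\log{\left(\frac{27}{64} \right)}$

Consider the one-parameter family: let $I(a) = \int_{0}^{1} \frac{3 \left(- t^{\frac{5}{3}} + t^{a}\right)}{2 \log{\left(t \right)}} \, dt$.

Since $\dfrac{\partial}{\partial a}\,t^{a} = t^{a} \ln t$, the $\ln t$ in the denominator cancels and
$$\frac{dI}{da} = \int_{0}^{1} \frac{3}{2} t^{a} \, dt = \frac{3}{2} \left[\frac{t^{a+1}}{a+1}\right]_0^1 = \frac{3}{2 \left(a + 1\right)}.$$

Integrating with respect to $a$ gives $I(a) = \log{\left(\frac{3 \sqrt{6} \left(a + 1\right)^{\frac{3}{2}}}{32} \right)} + C$.

At $a = \frac{5}{3}$ the integrand is identically $0$, so $I(\frac{5}{3}) = 0$. The closed form gives $0$, hence $C = 0$.

Setting $a = \frac{1}{2}$:
$$I = \log{\left(\frac{27}{64} \right)}.$$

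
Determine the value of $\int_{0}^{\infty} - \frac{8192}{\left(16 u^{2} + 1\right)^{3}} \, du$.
$- 384 \pi$

Start from the standard arctangent integral
$$J(a) = \int_{0}^{\infty} - \frac{2}{a^{2} + u^{2}} \, du = - \frac{\pi}{a}.$$

Differentiating under the integral sign with respect to $a$,
$$\frac{dJ}{da} = \int_{0}^{\infty} \frac{4 a}{\left(a^{2} + u^{2}\right)^{2}} \, du = \frac{\pi}{a^{2}},$$
so $\int_{0}^{\infty} - \frac{2}{\left(a^{2} + u^{2}\right)^{2}} \, du = - \frac{\pi}{2 a^{3}}$.

Repeating — each differentiation of $1/(u^2+a^2)^j$ produces $-2ja/(u^2+a^2)^{j+1}$ — and dividing through by $-2ja$ at each step yields, after $2$ differentiations in total,
$$\int_{0}^{\infty} - \frac{2}{\left(a^{2} + u^{2}\right)^{3}} \, du = - \frac{3 \pi}{8 a^{5}}.$$

Setting $a = \frac{1}{4}$:
$$I = - 384 \pi.$$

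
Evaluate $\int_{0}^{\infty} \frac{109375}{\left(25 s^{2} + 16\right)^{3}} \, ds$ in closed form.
$\frac{65625 \pi}{16384}$

Start from the standard arctangent integral
$$J(a) = \int_{0}^{\infty} \frac{7}{a^{2} + s^{2}} \, ds = \frac{7 \pi}{2 a}.$$

Differentiating under the integral sign with respect to $a$,
$$\frac{dJ}{da} = \int_{0}^{\infty} - \frac{14 a}{\left(a^{2} + s^{2}\right)^{2}} \, ds = - \frac{7 \pi}{2 a^{2}},$$
so $\int_{0}^{\infty} \frac{7}{\left(a^{2} + s^{2}\right)^{2}} \, ds = \frac{7 \pi}{4 a^{3}}$.

Repeating — each differentiation of $1/(s^2+a^2)^j$ produces $-2ja/(s^2+a^2)^{j+1}$ — and dividing through by $-2ja$ at each step yields, after $2$ differentiations in total,
$$\int_{0}^{\infty} \frac{7}{\left(a^{2} + s^{2}\right)^{3}} \, ds = \frac{21 \pi}{16 a^{5}}.$$

Setting $a = \frac{4}{5}$:
$$I = \frac{65625 \pi}{16384}.$$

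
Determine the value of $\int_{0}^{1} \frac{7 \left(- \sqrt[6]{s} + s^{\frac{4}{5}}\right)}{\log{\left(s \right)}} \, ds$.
$\log{\left(\frac{1338925209984}{64339296875} \right)}$

Replace the exponent $\frac{4}{5}$ by a parameter $a$: let $I(a) = \int_{0}^{1} \frac{7 \left(- \sqrt[6]{s} + s^{a}\right)}{\log{\left(s \right)}} \, ds$.

Since $\dfrac{\partial}{\partial a}\,s^{a} = s^{a} \ln s$, the $\ln s$ in the denominator cancels and
$$\frac{dI}{da} = \int_{0}^{1} 7 s^{a} \, ds = 7 \left[\frac{s^{a+1}}{a+1}\right]_0^1 = \frac{7}{a + 1}.$$

Integrating with respect to $a$ gives $I(a) = \log{\left(\frac{279936 \left(a + 1\right)^{7}}{823543} \right)} + C$.

At $a = \frac{1}{6}$ the integrand is identically $0$, so $I(\frac{1}{6}) = 0$. The closed form gives $0$, hence $C = 0$.

Setting $a = \frac{4}{5}$:
$$I = \log{\left(\frac{1338925209984}{64339296875} \right)}.$$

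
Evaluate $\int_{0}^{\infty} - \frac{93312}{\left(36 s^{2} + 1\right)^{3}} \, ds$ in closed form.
$- 2916 \pi$

Start from the standard arctangent integral
$$J(a) = \int_{0}^{\infty} - \frac{2}{a^{2} + s^{2}} \, ds = - \frac{\pi}{a}.$$

Differentiating under the integral sign with respect to $a$,
$$\frac{dJ}{da} = \int_{0}^{\infty} \frac{4 a}{\left(a^{2} + s^{2}\right)^{2}} \, ds = \frac{\pi}{a^{2}},$$
so $\int_{0}^{\infty} - \frac{2}{\left(a^{2} + s^{2}\right)^{2}} \, ds = - \frac{\pi}{2 a^{3}}$.

Repeating — each differentiation of $1/(s^2+a^2)^j$ produces $-2ja/(s^2+a^2)^{j+1}$ — and dividing through by $-2ja$ at each step yields, after $2$ differentiations in total,
$$\int_{0}^{\infty} - \frac{2}{\left(a^{2} + s^{2}\right)^{3}} \, ds = - \frac{3 \pi}{8 a^{5}}.$$

Setting $a = \frac{1}{6}$:
$$I = - 2916 \pi.$$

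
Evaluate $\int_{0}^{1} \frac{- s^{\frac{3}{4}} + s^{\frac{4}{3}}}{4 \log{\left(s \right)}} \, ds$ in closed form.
$- \frac{\log{\left(3 \right)}}{4} + \frac{\log{\left(2 \right)}}{2}$

Replace the exponent $\frac{4}{3}$ by a parameter $a$: let $I(a) = \int_{0}^{1} \frac{- s^{\frac{3}{4}} + s^{a}}{4 \log{\left(s \right)}} \, ds$.

Since $\dfrac{\partial}{\partial a}\,s^{a} = s^{a} \ln s$, the $\ln s$ in the denominator cancels and
$$\frac{dI}{da} = \int_{0}^{1} \frac{1}{4} s^{a} \, ds = \frac{1}{4} \left[\frac{s^{a+1}}{a+1}\right]_0^1 = \frac{1}{4 \left(a + 1\right)}.$$

Integrating with respect to $a$ gives $I(a) = \frac{\log{\left(a + 1 \right)}}{4} - \frac{\log{\left(7 \right)}}{4} + \frac{\log{\left(2 \right)}}{2} + C$.

At $a = \frac{3}{4}$ the integrand is identically $0$, so $I(\frac{3}{4}) = 0$. The closed form gives $0$, hence $C = 0$.

Setting $a = \frac{4}{3}$:
$$I = - \frac{\log{\left(3 \right)}}{4} + \frac{\log{\left(2 \right)}}{2}.$$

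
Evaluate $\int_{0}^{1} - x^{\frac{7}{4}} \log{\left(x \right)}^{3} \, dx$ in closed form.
$\frac{1536}{14641}$

Start from the elementary integral
$$J(a) = \int_{0}^{1} - x^{a} \, dx = - \frac{1}{a + 1}.$$

Differentiating under the integral sign brings down a factor of $\ln x$:
$$\frac{dJ}{da} = \int_{0}^{1} - x^{a} \log{\left(x \right)} \, dx = \frac{1}{\left(a + 1\right)^{2}}.$$

Repeating $3$ times in total — each differentiation brings down another $\ln x$ — gives
$$\frac{d^{3}J}{da^{3}} = \int_{0}^{1} - x^{a} \log{\left(x \right)}^{3} \, dx = \frac{6}{\left(a + 1\right)^{4}},$$
and the integrand here is exactly the target integrand, so $I = \frac{6}{\left(a + 1\right)^{4}}$.

Setting $a = \frac{7}{4}$:
$$I = \frac{1536}{14641}.$$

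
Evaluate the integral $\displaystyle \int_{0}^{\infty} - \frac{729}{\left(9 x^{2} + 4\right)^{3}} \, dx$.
$- \frac{729 \pi}{512}$

Begin with the known result
$$J(a) = \int_{0}^{\infty} - \frac{1}{a^{2} + x^{2}} \, dx = - \frac{\pi}{2 a}.$$

Differentiating under the integral sign with respect to $a$,
$$\frac{dJ}{da} = \int_{0}^{\infty} \frac{2 a}{\left(a^{2} + x^{2}\right)^{2}} \, dx = \frac{\pi}{2 a^{2}},$$
so $\int_{0}^{\infty} - \frac{1}{\left(a^{2} + x^{2}\right)^{2}} \, dx = - \frac{\pi}{4 a^{3}}$.

Repeating — each differentiation of $1/(x^2+a^2)^j$ produces $-2ja/(x^2+a^2)^{j+1}$ — and dividing through by $-2ja$ at each step yields, after $2$ differentiations in total,
$$\int_{0}^{\infty} - \frac{1}{\left(a^{2} + x^{2}\right)^{3}} \, dx = - \frac{3 \pi}{16 a^{5}}.$$

Setting $a = \frac{2}{3}$:
$$I = - \frac{729 \pi}{512}.$$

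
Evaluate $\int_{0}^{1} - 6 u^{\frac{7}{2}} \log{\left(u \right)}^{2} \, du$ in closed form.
$- \frac{32}{243}$

Consider the simpler parametrised integral
$$J(a) = \int_{0}^{1} - 6 u^{a} \, du = - \frac{6}{a + 1}.$$

Differentiating under the integral sign brings down a factor of $\ln u$:
$$\frac{dJ}{da} = \int_{0}^{1} - 6 u^{a} \log{\left(u \right)} \, du = \frac{6}{\left(a + 1\right)^{2}}.$$

Repeating twice in total — each differentiation brings down another $\ln u$ — gives
$$\frac{d^{2}J}{da^{2}} = \int_{0}^{1} - 6 u^{a} \log{\left(u \right)}^{2} \, du = - \frac{12}{\left(a + 1\right)^{3}},$$
and the integrand here is exactly the target integrand, so $I = - \frac{12}{\left(a + 1\right)^{3}}$.

Setting $a = \frac{7}{2}$:
$$I = - \frac{32}{243}.$$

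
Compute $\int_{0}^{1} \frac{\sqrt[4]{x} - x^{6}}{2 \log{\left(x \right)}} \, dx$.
$\log{\left(\frac{\sqrt{35}}{14} \right)}$

Introduce a parameter $a$ in the exponent: let $I(a) = \int_{0}^{1} \frac{\sqrt[4]{x} - x^{a}}{2 \log{\left(x \right)}} \, dx$.

Since $\dfrac{\partial}{\partial a}\,x^{a} = x^{a} \ln x$, the $\ln x$ in the denominator cancels and
$$\frac{dI}{da} = \int_{0}^{1} - \frac{1}{2} x^{a} \, dx = - \frac{1}{2} \left[\frac{x^{a+1}}{a+1}\right]_0^1 = - \frac{1}{2 a + 2}.$$

Integrating with respect to $a$ gives $I(a) = - \frac{\log{\left(a + 1 \right)}}{2} - \log{\left(2 \right)} + \frac{\log{\left(5 \right)}}{2} + C$.

At $a = \frac{1}{4}$ the integrand is identically $0$, so $I(\frac{1}{4}) = 0$. The closed form gives $0$, hence $C = 0$.

Setting $a = 6$:
$$I = \log{\left(\frac{\sqrt{35}}{14} \right)}.$$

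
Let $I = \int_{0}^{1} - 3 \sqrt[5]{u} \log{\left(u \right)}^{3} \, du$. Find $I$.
$\frac{625}{72}$

Start from the elementary integral
$$J(a) = \int_{0}^{1} - 3 u^{a} \, du = - \frac{3}{a + 1}.$$

Differentiating under the integral sign brings down a factor of $\ln u$:
$$\frac{dJ}{da} = \int_{0}^{1} - 3 u^{a} \log{\left(u \right)} \, du = \frac{3}{\left(a + 1\right)^{2}}.$$

Repeating $3$ times in total — each differentiation brings down another $\ln u$ — gives
$$\frac{d^{3}J}{da^{3}} = \int_{0}^{1} - 3 u^{a} \log{\left(u \right)}^{3} \, du = \frac{18}{\left(a + 1\right)^{4}},$$
and the integrand here is exactly the target integrand, so $I = \frac{18}{\left(a + 1\right)^{4}}$.

Setting $a = \frac{1}{5}$:
$$I = \frac{625}{72}.$$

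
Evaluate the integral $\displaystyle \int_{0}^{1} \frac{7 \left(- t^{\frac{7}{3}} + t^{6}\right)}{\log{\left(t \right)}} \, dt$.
$\log{\left(\frac{1801088541}{10000000} \right)}$

Introduce a parameter $a$ in the exponent: let $I(a) = \int_{0}^{1} \frac{7 \left(- t^{\frac{7}{3}} + t^{a}\right)}{\log{\left(t \right)}} \, dt$.

Since $\dfrac{\partial}{\partial a}\,t^{a} = t^{a} \ln t$, the $\ln t$ in the denominator cancels and
$$\frac{dI}{da} = \int_{0}^{1} 7 t^{a} \, dt = 7 \left[\frac{t^{a+1}}{a+1}\right]_0^1 = \frac{7}{a + 1}.$$

Integrating with respect to $a$ gives $I(a) = \log{\left(\frac{2187 \left(a + 1\right)^{7}}{10000000} \right)} + C$.

At $a = \frac{7}{3}$ the integrand is identically $0$, so $I(\frac{7}{3}) = 0$. The closed form gives $0$, hence $C = 0$.

Setting $a = 6$:
$$I = \log{\left(\frac{1801088541}{10000000} \right)}.$$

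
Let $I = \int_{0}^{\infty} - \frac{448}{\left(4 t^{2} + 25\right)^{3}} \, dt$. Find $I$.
$- \frac{42 \pi}{3125}$

Begin with the known result
$$J(a) = \int_{0}^{\infty} - \frac{7}{a^{2} + t^{2}} \, dt = - \frac{7 \pi}{2 a}.$$

Differentiating under the integral sign with respect to $a$,
$$\frac{dJ}{da} = \int_{0}^{\infty} \frac{14 a}{\left(a^{2} + t^{2}\right)^{2}} \, dt = \frac{7 \pi}{2 a^{2}},$$
so $\int_{0}^{\infty} - \frac{7}{\left(a^{2} + t^{2}\right)^{2}} \, dt = - \frac{7 \pi}{4 a^{3}}$.

Repeating — each differentiation of $1/(t^2+a^2)^j$ produces $-2ja/(t^2+a^2)^{j+1}$ — and dividing through by $-2ja$ at each step yields, after $2$ differentiations in total,
$$\int_{0}^{\infty} - \frac{7}{\left(a^{2} + t^{2}\right)^{3}} \, dt = - \frac{21 \pi}{16 a^{5}}.$$

Setting $a = \frac{5}{2}$:
$$I = - \frac{42 \pi}{3125}.$$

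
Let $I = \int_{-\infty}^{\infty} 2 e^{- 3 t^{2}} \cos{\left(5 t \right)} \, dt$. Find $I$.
$\frac{2 \sqrt{3} \sqrt{\pi}}{3 e^{\frac{25}{12}}}$

Treat the cosine frequency as a parameter and define $I(b) = \int_{-\infty}^{\infty} 2 e^{- 3 t^{2}} \cos{\left(b t \right)} \, dt$.

Differentiating under the integral sign,
$$I'(b) = \int_{-\infty}^{\infty} - 2 t e^{- 3 t^{2}} \sin{\left(b t \right)} \, dt.$$

Integrate $\int_{-\infty}^{\infty} t \sin(b t)\, e^{- 3 t^{2}}\, dt$ by parts with $u = \sin(b t)$ and $dv = t\, e^{- 3 t^{2}}\, dt$, giving $v = - \frac{e^{- 3 t^{2}}}{6}$. The boundary term vanishes and
$$\int_{-\infty}^{\infty} t \sin(b t)\, e^{- 3 t^{2}}\, dt = \frac{b}{6} \int_{-\infty}^{\infty} \cos(b t)\, e^{- 3 t^{2}}\, dt,$$
so $I'(b) = - \frac{b}{6}\, I(b)$.

This is a separable first-order ODE; solving with the initial condition $I(0) = \int_{-\infty}^{\infty} 2 e^{- 3 t^{2}}\,dt = \frac{2 \sqrt{3} \sqrt{\pi}}{3}$ gives
$$I(b) = \frac{2 \sqrt{3} \sqrt{\pi} e^{- \frac{b^{2}}{12}}}{3}.$$

Setting $b = 5$:
$$I = \frac{2 \sqrt{3} \sqrt{\pi}}{3 e^{\frac{25}{12}}}.$$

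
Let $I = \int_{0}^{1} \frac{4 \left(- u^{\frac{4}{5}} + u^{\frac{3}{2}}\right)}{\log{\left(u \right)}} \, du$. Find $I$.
$\log{\left(\frac{390625}{104976} \right)}$

Introduce a parameter $a$ in the exponent: let $I(a) = \int_{0}^{1} \frac{4 \left(- u^{\frac{4}{5}} + u^{a}\right)}{\log{\left(u \right)}} \, du$.

Since $\dfrac{\partial}{\partial a}\,u^{a} = u^{a} \ln u$, the $\ln u$ in the denominator cancels and
$$\frac{dI}{da} = \int_{0}^{1} 4 u^{a} \, du = 4 \left[\frac{u^{a+1}}{a+1}\right]_0^1 = \frac{4}{a + 1}.$$

Integrating with respect to $a$ gives $I(a) = \log{\left(\frac{625 \left(a + 1\right)^{4}}{6561} \right)} + C$.

At $a = \frac{4}{5}$ the integrand is identically $0$, so $I(\frac{4}{5}) = 0$. The closed form gives $0$, hence $C = 0$.

Setting $a = \frac{3}{2}$:
$$I = \log{\left(\frac{390625}{104976} \right)}.$$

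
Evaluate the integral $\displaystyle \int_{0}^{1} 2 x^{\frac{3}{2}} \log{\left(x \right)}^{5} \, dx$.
$- \frac{3072}{3125}$

Consider the simpler parametrised integral
$$J(a) = \int_{0}^{1} 2 x^{a} \, dx = \frac{2}{a + 1}.$$

Differentiating under the integral sign brings down a factor of $\ln x$:
$$\frac{dJ}{da} = \int_{0}^{1} 2 x^{a} \log{\left(x \right)} \, dx = - \frac{2}{\left(a + 1\right)^{2}}.$$

Repeating $5$ times in total — each differentiation brings down another $\ln x$ — gives
$$\frac{d^{5}J}{da^{5}} = \int_{0}^{1} 2 x^{a} \log{\left(x \right)}^{5} \, dx = - \frac{240}{\left(a + 1\right)^{6}},$$
and the integrand here is exactly the target integrand, so $I = - \frac{240}{\left(a + 1\right)^{6}}$.

Setting $a = \frac{3}{2}$:
$$I = - \frac{3072}{3125}.$$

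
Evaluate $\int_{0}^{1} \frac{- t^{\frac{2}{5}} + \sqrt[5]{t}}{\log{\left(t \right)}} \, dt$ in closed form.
$- \log{\left(7 \right)} + \log{\left(6 \right)}$

Replace the exponent $\frac{2}{5}$ by a parameter $a$: let $I(a) = \int_{0}^{1} \frac{\sqrt[5]{t} - t^{a}}{\log{\left(t \right)}} \, dt$.

Since $\dfrac{\partial}{\partial a}\,t^{a} = t^{a} \ln t$, the $\ln t$ in the denominator cancels and
$$\frac{dI}{da} = \int_{0}^{1} -1 t^{a} \, dt = -1 \left[\frac{t^{a+1}}{a+1}\right]_0^1 = - \frac{1}{a + 1}.$$

Integrating with respect to $a$ gives $I(a) = - \log{\left(\frac{5 a}{6} + \frac{5}{6} \right)} + C$.

At $a = \frac{1}{5}$ the integrand is identically $0$, so $I(\frac{1}{5}) = 0$. The closed form gives $0$, hence $C = 0$.

Setting $a = \frac{2}{5}$:
$$I = - \log{\left(7 \right)} + \log{\left(6 \right)}.$$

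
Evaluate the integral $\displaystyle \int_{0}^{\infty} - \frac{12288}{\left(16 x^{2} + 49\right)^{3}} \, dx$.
$- \frac{576 \pi}{16807}$

Begin with the known result
$$J(a) = \int_{0}^{\infty} - \frac{3}{a^{2} + x^{2}} \, dx = - \frac{3 \pi}{2 a}.$$

Differentiating under the integral sign with respect to $a$,
$$\frac{dJ}{da} = \int_{0}^{\infty} \frac{6 a}{\left(a^{2} + x^{2}\right)^{2}} \, dx = \frac{3 \pi}{2 a^{2}},$$
so $\int_{0}^{\infty} - \frac{3}{\left(a^{2} + x^{2}\right)^{2}} \, dx = - \frac{3 \pi}{4 a^{3}}$.

Repeating — each differentiation of $1/(x^2+a^2)^j$ produces $-2ja/(x^2+a^2)^{j+1}$ — and dividing through by $-2ja$ at each step yields, after $2$ differentiations in total,
$$\int_{0}^{\infty} - \frac{3}{\left(a^{2} + x^{2}\right)^{3}} \, dx = - \frac{9 \pi}{16 a^{5}}.$$

Setting $a = \frac{7}{4}$:
$$I = - \frac{576 \pi}{16807}.$$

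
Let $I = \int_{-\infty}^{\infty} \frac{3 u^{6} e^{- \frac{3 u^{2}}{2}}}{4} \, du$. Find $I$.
$\frac{5 \sqrt{6} \sqrt{\pi}}{36}$

Start from the elementary integral
$$J(a) = \int_{-\infty}^{\infty} \frac{3 e^{- a u^{2}}}{4} \, du = \frac{3 \sqrt{\pi}}{4 \sqrt{a}}.$$

Differentiating under the integral sign brings down a factor of $(-u^2)$:
$$\frac{dJ}{da} = \int_{-\infty}^{\infty} - \frac{3 u^{2} e^{- a u^{2}}}{4} \, du = - \frac{3 \sqrt{\pi}}{8 a^{\frac{3}{2}}}.$$

Repeating $3$ times in total — each differentiation brings down another $(-u^2)$ — gives
$$\frac{d^{3}J}{da^{3}} = \int_{-\infty}^{\infty} - \frac{3 u^{6} e^{- a u^{2}}}{4} \, du = - \frac{45 \sqrt{\pi}}{32 a^{\frac{7}{2}}},$$
and the integrand here is $(-1)^{3}$ times the target integrand, so $I = (-1)^{3}\,\frac{d^{3}J}{da^{3}} = \frac{45 \sqrt{\pi}}{32 a^{\frac{7}{2}}}$.

Setting $a = \frac{3}{2}$:
$$I = \frac{5 \sqrt{6} \sqrt{\pi}}{36}.$$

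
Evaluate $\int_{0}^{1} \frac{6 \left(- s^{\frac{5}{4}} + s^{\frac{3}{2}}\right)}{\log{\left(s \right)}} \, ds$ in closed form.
$\log{\left(\frac{1000000}{531441} \right)}$

Introduce a parameter $a$ in the exponent: let $I(a) = \int_{0}^{1} \frac{6 \left(- s^{\frac{5}{4}} + s^{a}\right)}{\log{\left(s \right)}} \, ds$.

Since $\dfrac{\partial}{\partial a}\,s^{a} = s^{a} \ln s$, the $\ln s$ in the denominator cancels and
$$\frac{dI}{da} = \int_{0}^{1} 6 s^{a} \, ds = 6 \left[\frac{s^{a+1}}{a+1}\right]_0^1 = \frac{6}{a + 1}.$$

Integrating with respect to $a$ gives $I(a) = \log{\left(\frac{4096 \left(a + 1\right)^{6}}{531441} \right)} + C$.

At $a = \frac{5}{4}$ the integrand is identically $0$, so $I(\frac{5}{4}) = 0$. The closed form gives $0$, hence $C = 0$.

Setting $a = \frac{3}{2}$:
$$I = \log{\left(\frac{1000000}{531441} \right)}.$$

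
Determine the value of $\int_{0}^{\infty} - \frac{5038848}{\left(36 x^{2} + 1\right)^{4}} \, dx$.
$- 131220 \pi$

Recall the elementary integral
$$J(a) = \int_{0}^{\infty} - \frac{3}{a^{2} + x^{2}} \, dx = - \frac{3 \pi}{2 a}.$$

Differentiating under the integral sign with respect to $a$,
$$\frac{dJ}{da} = \int_{0}^{\infty} \frac{6 a}{\left(a^{2} + x^{2}\right)^{2}} \, dx = \frac{3 \pi}{2 a^{2}},$$
so $\int_{0}^{\infty} - \frac{3}{\left(a^{2} + x^{2}\right)^{2}} \, dx = - \frac{3 \pi}{4 a^{3}}$.

Repeating — each differentiation of $1/(x^2+a^2)^j$ produces $-2ja/(x^2+a^2)^{j+1}$ — and dividing through by $-2ja$ at each step yields, after $3$ differentiations in total,
$$\int_{0}^{\infty} - \frac{3}{\left(a^{2} + x^{2}\right)^{4}} \, dx = - \frac{15 \pi}{32 a^{7}}.$$

Setting $a = \frac{1}{6}$:
$$I = - 131220 \pi.$$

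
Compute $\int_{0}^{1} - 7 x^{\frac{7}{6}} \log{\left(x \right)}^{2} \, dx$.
$- \frac{3024}{2197}$

Start from the elementary integral
$$J(a) = \int_{0}^{1} - 7 x^{a} \, dx = - \frac{7}{a + 1}.$$

Differentiating under the integral sign brings down a factor of $\ln x$:
$$\frac{dJ}{da} = \int_{0}^{1} - 7 x^{a} \log{\left(x \right)} \, dx = \frac{7}{\left(a + 1\right)^{2}}.$$

Repeating twice in total — each differentiation brings down another $\ln x$ — gives
$$\frac{d^{2}J}{da^{2}} = \int_{0}^{1} - 7 x^{a} \log{\left(x \right)}^{2} \, dx = - \frac{14}{\left(a + 1\right)^{3}},$$
and the integrand here is exactly the target integrand, so $I = - \frac{14}{\left(a + 1\right)^{3}}$.

Setting $a = \frac{7}{6}$:
$$I = - \frac{3024}{2197}.$$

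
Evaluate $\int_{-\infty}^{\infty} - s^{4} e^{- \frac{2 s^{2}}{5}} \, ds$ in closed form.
$- \frac{75 \sqrt{10} \sqrt{\pi}}{32}$

Consider the simpler parametrised integral
$$J(a) = \int_{-\infty}^{\infty} - e^{- a s^{2}} \, ds = - \frac{\sqrt{\pi}}{\sqrt{a}}.$$

Differentiating under the integral sign brings down a factor of $(-s^2)$:
$$\frac{dJ}{da} = \int_{-\infty}^{\infty} s^{2} e^{- a s^{2}} \, ds = \frac{\sqrt{\pi}}{2 a^{\frac{3}{2}}}.$$

Repeating twice in total — each differentiation brings down another $(-s^2)$ — gives
$$\frac{d^{2}J}{da^{2}} = \int_{-\infty}^{\infty} - s^{4} e^{- a s^{2}} \, ds = - \frac{3 \sqrt{\pi}}{4 a^{\frac{5}{2}}},$$
and the integrand here is exactly the target integrand, so $I = - \frac{3 \sqrt{\pi}}{4 a^{\frac{5}{2}}}$.

Setting $a = \frac{2}{5}$:
$$I = - \frac{75 \sqrt{10} \sqrt{\pi}}{32}.$$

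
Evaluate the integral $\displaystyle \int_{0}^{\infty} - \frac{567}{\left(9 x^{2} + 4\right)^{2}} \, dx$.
$- \frac{189 \pi}{32}$

Start from the standard arctangent integral
$$J(a) = \int_{0}^{\infty} - \frac{7}{a^{2} + x^{2}} \, dx = - \frac{7 \pi}{2 a}.$$

Differentiating under the integral sign with respect to $a$,
$$\frac{dJ}{da} = \int_{0}^{\infty} \frac{14 a}{\left(a^{2} + x^{2}\right)^{2}} \, dx = \frac{7 \pi}{2 a^{2}},$$
so $\int_{0}^{\infty} - \frac{7}{\left(a^{2} + x^{2}\right)^{2}} \, dx = - \frac{7 \pi}{4 a^{3}}$.

Setting $a = \frac{2}{3}$:
$$I = - \frac{189 \pi}{32}.$$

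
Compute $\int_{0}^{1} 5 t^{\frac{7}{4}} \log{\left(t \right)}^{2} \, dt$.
$\frac{640}{1331}$

Consider the simpler parametrised integral
$$J(a) = \int_{0}^{1} 5 t^{a} \, dt = \frac{5}{a + 1}.$$

Differentiating under the integral sign brings down a factor of $\ln t$:
$$\frac{dJ}{da} = \int_{0}^{1} 5 t^{a} \log{\left(t \right)} \, dt = - \frac{5}{\left(a + 1\right)^{2}}.$$

Repeating twice in total — each differentiation brings down another $\ln t$ — gives
$$\frac{d^{2}J}{da^{2}} = \int_{0}^{1} 5 t^{a} \log{\left(t \right)}^{2} \, dt = \frac{10}{\left(a + 1\right)^{3}},$$
and the integrand here is exactly the target integrand, so $I = \frac{10}{\left(a + 1\right)^{3}}$.

Setting $a = \frac{7}{4}$:
$$I = \frac{640}{1331}.$$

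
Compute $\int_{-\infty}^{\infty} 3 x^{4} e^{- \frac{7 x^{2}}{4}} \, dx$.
$\frac{72 \sqrt{7} \sqrt{\pi}}{343}$

Consider the simpler parametrised integral
$$J(a) = \int_{-\infty}^{\infty} 3 e^{- a x^{2}} \, dx = \frac{3 \sqrt{\pi}}{\sqrt{a}}.$$

Differentiating under the integral sign brings down a factor of $(-x^2)$:
$$\frac{dJ}{da} = \int_{-\infty}^{\infty} - 3 x^{2} e^{- a x^{2}} \, dx = - \frac{3 \sqrt{\pi}}{2 a^{\frac{3}{2}}}.$$

Repeating twice in total — each differentiation brings down another $(-x^2)$ — gives
$$\frac{d^{2}J}{da^{2}} = \int_{-\infty}^{\infty} 3 x^{4} e^{- a x^{2}} \, dx = \frac{9 \sqrt{\pi}}{4 a^{\frac{5}{2}}},$$
and the integrand here is exactly the target integrand, so $I = \frac{9 \sqrt{\pi}}{4 a^{\frac{5}{2}}}$.

Setting $a = \frac{7}{4}$:
$$I = \frac{72 \sqrt{7} \sqrt{\pi}}{343}.$$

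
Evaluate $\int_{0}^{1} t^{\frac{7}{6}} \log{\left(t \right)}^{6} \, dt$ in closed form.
$\frac{201553920}{62748517}$

Start from the elementary integral
$$J(a) = \int_{0}^{1} t^{a} \, dt = \frac{1}{a + 1}.$$

Differentiating under the integral sign brings down a factor of $\ln t$:
$$\frac{dJ}{da} = \int_{0}^{1} t^{a} \log{\left(t \right)} \, dt = - \frac{1}{\left(a + 1\right)^{2}}.$$

Repeating $6$ times in total — each differentiation brings down another $\ln t$ — gives
$$\frac{d^{6}J}{da^{6}} = \int_{0}^{1} t^{a} \log{\left(t \right)}^{6} \, dt = \frac{720}{\left(a + 1\right)^{7}},$$
and the integrand here is exactly the target integrand, so $I = \frac{720}{\left(a + 1\right)^{7}}$.

Setting $a = \frac{7}{6}$:
$$I = \frac{201553920}{62748517}.$$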